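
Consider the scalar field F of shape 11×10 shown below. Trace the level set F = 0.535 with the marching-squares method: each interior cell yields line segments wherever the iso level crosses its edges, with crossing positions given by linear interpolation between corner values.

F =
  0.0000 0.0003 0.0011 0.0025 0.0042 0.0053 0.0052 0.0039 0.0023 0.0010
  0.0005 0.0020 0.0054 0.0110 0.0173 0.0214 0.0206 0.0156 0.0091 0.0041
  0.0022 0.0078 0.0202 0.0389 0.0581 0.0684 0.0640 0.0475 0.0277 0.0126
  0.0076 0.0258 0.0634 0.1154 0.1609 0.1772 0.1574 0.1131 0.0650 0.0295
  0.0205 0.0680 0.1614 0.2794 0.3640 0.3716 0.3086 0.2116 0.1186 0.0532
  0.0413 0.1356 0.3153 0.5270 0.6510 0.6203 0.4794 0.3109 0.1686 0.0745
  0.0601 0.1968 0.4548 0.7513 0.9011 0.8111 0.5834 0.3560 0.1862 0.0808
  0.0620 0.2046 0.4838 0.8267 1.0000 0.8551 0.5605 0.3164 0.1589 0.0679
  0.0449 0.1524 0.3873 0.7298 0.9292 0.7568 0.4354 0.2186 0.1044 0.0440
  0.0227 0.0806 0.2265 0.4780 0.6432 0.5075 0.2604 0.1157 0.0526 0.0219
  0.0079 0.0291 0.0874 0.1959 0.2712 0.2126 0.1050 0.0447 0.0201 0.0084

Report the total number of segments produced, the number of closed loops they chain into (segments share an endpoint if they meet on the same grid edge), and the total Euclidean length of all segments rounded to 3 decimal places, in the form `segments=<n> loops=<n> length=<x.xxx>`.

segments=18 loops=1 length=13.606

cell (4,3): code 0100 → (4.596,4.000)–(5.000,3.065)
cell (4,4): code 1100 → (4.657,5.000)–(4.596,4.000)
cell (4,5): code 1000 → (5.000,5.605)–(4.657,5.000)
cell (5,2): code 0100 → (5.036,3.000)–(6.000,2.270)
cell (5,3): code 1110 → (5.000,3.065)–(5.036,3.000)
cell (5,5): code 1101 → (5.535,6.000)–(5.000,5.605)
cell (5,6): code 1000 → (6.000,6.213)–(5.535,6.000)
cell (6,2): code 0110 → (6.000,2.270)–(7.000,2.149)
cell (6,6): code 1001 → (7.000,6.104)–(6.000,6.213)
cell (7,2): code 0110 → (7.000,2.149)–(8.000,2.431)
cell (7,5): code 1011 → (8.000,5.690)–(7.204,6.000)
cell (7,6): code 0001 → (7.204,6.000)–(7.000,6.104)
cell (8,2): code 0010 → (8.000,2.431)–(8.774,3.000)
cell (8,3): code 0111 → (8.774,3.000)–(9.000,3.345)
cell (8,4): code 1011 → (9.000,4.797)–(8.890,5.000)
cell (8,5): code 0001 → (8.890,5.000)–(8.000,5.690)
cell (9,3): code 0010 → (9.000,3.345)–(9.291,4.000)
cell (9,4): code 0001 → (9.291,4.000)–(9.000,4.797)
total: 18 segments, chained into 1 closed loop(s), length Σ = 13.606355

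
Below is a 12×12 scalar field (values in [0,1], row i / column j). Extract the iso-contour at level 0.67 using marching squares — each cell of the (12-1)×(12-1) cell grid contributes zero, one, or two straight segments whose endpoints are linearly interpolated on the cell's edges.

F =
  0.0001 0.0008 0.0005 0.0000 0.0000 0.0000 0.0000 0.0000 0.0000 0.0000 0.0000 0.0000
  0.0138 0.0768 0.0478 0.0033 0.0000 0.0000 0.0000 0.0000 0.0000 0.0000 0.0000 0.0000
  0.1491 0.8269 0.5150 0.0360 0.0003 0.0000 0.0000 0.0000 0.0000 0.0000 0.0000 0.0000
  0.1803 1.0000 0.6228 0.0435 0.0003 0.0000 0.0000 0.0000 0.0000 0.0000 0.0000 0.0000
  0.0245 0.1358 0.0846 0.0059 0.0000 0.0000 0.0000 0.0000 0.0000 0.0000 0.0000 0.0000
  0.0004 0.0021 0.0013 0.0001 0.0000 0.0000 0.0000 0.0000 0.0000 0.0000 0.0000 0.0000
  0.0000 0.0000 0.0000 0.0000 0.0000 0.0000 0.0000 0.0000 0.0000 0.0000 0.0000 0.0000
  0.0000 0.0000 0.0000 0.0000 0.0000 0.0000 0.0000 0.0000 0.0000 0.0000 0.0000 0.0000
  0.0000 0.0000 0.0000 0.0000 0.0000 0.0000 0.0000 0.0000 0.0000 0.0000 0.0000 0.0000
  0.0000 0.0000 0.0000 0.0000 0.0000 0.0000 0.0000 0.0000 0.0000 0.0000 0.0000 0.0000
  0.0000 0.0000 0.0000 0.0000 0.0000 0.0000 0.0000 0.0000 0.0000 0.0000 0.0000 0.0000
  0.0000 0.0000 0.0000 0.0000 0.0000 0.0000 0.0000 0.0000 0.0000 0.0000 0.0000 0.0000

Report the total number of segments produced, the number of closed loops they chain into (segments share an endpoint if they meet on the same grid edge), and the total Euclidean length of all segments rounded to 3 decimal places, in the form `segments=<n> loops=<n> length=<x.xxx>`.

cell (1,0): code 0100 → (1.791,1.000)–(2.000,0.769)
cell (1,1): code 1000 → (2.000,1.503)–(1.791,1.000)
cell (2,0): code 0110 → (2.000,0.769)–(3.000,0.597)
cell (2,1): code 1001 → (3.000,1.875)–(2.000,1.503)
cell (3,0): code 0010 → (3.000,0.597)–(3.382,1.000)
cell (3,1): code 0001 → (3.382,1.000)–(3.000,1.875)
total: 6 segments, chained into 1 closed loop(s), length Σ = 4.447662

segments=6 loops=1 length=4.448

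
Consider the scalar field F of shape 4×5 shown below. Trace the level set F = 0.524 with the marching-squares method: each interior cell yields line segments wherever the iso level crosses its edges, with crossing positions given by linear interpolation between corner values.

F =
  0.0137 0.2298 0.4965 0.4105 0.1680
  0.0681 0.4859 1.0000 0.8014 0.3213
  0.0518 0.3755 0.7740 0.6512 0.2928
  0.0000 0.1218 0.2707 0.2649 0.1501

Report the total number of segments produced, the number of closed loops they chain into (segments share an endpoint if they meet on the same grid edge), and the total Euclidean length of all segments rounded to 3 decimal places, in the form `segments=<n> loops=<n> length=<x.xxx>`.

cell (0,1): code 0100 → (0.055,2.000)–(1.000,1.074)
cell (0,2): code 1100 → (0.290,3.000)–(0.055,2.000)
cell (0,3): code 1000 → (1.000,3.578)–(0.290,3.000)
cell (1,1): code 0110 → (1.000,1.074)–(2.000,1.373)
cell (1,3): code 1001 → (2.000,3.355)–(1.000,3.578)
cell (2,1): code 0010 → (2.000,1.373)–(2.497,2.000)
cell (2,2): code 0011 → (2.497,2.000)–(2.329,3.000)
cell (2,3): code 0001 → (2.329,3.000)–(2.000,3.355)
total: 8 segments, chained into 1 closed loop(s), length Σ = 7.632186

segments=8 loops=1 length=7.632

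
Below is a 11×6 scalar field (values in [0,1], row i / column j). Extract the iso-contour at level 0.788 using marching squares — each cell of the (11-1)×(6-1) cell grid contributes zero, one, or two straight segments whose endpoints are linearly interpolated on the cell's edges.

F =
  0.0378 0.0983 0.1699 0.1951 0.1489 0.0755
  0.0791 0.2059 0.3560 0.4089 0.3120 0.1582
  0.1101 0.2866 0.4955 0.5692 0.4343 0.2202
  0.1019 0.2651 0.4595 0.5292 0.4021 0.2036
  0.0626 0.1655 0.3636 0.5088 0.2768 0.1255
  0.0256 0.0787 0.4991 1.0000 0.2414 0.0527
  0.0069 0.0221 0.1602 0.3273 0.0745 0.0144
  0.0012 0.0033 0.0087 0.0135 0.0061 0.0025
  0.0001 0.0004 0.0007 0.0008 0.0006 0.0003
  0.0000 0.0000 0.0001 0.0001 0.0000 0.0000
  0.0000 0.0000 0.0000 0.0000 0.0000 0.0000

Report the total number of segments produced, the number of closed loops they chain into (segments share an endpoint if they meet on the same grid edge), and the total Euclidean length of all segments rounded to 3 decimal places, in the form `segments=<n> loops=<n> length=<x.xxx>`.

segments=4 loops=1 length=2.068

cell (4,2): code 0100 → (4.568,3.000)–(5.000,2.577)
cell (4,3): code 1000 → (5.000,3.279)–(4.568,3.000)
cell (5,2): code 0010 → (5.000,2.577)–(5.315,3.000)
cell (5,3): code 0001 → (5.315,3.000)–(5.000,3.279)
total: 4 segments, chained into 1 closed loop(s), length Σ = 2.067553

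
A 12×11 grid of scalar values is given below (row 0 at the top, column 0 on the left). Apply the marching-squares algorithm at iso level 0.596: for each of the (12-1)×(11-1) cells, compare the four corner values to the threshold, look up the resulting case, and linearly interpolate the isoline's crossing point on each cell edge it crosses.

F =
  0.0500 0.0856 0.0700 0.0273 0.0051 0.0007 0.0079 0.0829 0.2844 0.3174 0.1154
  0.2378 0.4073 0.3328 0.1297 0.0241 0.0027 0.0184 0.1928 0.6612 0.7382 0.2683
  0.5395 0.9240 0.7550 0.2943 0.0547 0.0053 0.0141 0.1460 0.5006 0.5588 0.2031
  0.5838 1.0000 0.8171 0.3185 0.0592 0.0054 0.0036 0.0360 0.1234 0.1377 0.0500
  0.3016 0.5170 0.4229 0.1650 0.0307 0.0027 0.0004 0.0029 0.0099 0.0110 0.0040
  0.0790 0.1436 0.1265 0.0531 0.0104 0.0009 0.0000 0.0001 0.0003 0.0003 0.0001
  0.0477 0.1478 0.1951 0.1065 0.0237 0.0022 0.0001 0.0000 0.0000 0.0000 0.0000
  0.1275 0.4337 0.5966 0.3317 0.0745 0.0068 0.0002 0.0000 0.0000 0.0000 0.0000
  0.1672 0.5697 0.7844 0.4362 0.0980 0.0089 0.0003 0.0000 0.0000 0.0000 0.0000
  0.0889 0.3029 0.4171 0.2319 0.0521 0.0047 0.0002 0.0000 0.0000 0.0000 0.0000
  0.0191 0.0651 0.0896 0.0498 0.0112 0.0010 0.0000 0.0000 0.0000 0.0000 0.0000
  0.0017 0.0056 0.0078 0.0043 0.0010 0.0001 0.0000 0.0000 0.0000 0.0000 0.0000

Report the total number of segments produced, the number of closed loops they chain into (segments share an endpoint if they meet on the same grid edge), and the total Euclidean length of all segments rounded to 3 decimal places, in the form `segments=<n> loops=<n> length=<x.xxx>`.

segments=20 loops=3 length=15.924

cell (0,7): code 0100 → (0.827,8.000)–(1.000,7.861)
cell (0,8): code 1100 → (0.662,9.000)–(0.827,8.000)
cell (0,9): code 1000 → (1.000,9.303)–(0.662,9.000)
cell (1,0): code 0100 → (1.365,1.000)–(2.000,0.147)
cell (1,1): code 1100 → (1.623,2.000)–(1.365,1.000)
cell (1,2): code 1000 → (2.000,2.345)–(1.623,2.000)
cell (1,7): code 0010 → (1.000,7.861)–(1.406,8.000)
cell (1,8): code 0011 → (1.406,8.000)–(1.793,9.000)
cell (1,9): code 0001 → (1.793,9.000)–(1.000,9.303)
cell (2,0): code 0110 → (2.000,0.147)–(3.000,0.029)
cell (2,2): code 1001 → (3.000,2.443)–(2.000,2.345)
cell (3,0): code 0010 → (3.000,0.029)–(3.836,1.000)
cell (3,1): code 0011 → (3.836,1.000)–(3.561,2.000)
cell (3,2): code 0001 → (3.561,2.000)–(3.000,2.443)
cell (6,1): code 0100 → (6.999,2.000)–(7.000,1.996)
cell (6,2): code 1000 → (7.000,2.002)–(6.999,2.000)
cell (7,1): code 0110 → (7.000,1.996)–(8.000,1.122)
cell (7,2): code 1001 → (8.000,2.541)–(7.000,2.002)
cell (8,1): code 0010 → (8.000,1.122)–(8.513,2.000)
cell (8,2): code 0001 → (8.513,2.000)–(8.000,2.541)
total: 20 segments, chained into 3 closed loop(s), length Σ = 15.923842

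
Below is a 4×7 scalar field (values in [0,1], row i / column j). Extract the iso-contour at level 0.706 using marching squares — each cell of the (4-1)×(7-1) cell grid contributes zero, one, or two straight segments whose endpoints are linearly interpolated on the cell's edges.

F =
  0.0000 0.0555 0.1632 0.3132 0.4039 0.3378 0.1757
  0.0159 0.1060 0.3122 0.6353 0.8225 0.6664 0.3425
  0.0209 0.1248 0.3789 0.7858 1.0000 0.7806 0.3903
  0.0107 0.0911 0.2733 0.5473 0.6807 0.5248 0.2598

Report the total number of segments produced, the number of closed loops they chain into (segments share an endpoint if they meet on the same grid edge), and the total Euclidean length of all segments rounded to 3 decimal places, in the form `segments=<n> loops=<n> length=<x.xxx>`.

segments=10 loops=1 length=6.834

cell (0,3): code 0100 → (0.722,4.000)–(1.000,3.378)
cell (0,4): code 1000 → (1.000,4.746)–(0.722,4.000)
cell (1,2): code 0100 → (1.470,3.000)–(2.000,2.804)
cell (1,3): code 1110 → (1.000,3.378)–(1.470,3.000)
cell (1,4): code 1101 → (1.347,5.000)–(1.000,4.746)
cell (1,5): code 1000 → (2.000,5.191)–(1.347,5.000)
cell (2,2): code 0010 → (2.000,2.804)–(2.335,3.000)
cell (2,3): code 0011 → (2.335,3.000)–(2.921,4.000)
cell (2,4): code 0011 → (2.921,4.000)–(2.292,5.000)
cell (2,5): code 0001 → (2.292,5.000)–(2.000,5.191)
total: 10 segments, chained into 1 closed loop(s), length Σ = 6.833717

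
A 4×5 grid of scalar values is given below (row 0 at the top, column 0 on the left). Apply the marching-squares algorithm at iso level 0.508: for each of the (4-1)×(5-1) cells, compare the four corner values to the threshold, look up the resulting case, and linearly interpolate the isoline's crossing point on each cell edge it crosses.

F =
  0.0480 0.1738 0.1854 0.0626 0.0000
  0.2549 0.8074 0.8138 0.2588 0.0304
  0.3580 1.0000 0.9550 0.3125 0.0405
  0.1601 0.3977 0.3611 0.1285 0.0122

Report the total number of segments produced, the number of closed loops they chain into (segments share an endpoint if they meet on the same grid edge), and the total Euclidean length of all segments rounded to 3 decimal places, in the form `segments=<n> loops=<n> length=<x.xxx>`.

cell (0,0): code 0100 → (0.527,1.000)–(1.000,0.458)
cell (0,1): code 1100 → (0.513,2.000)–(0.527,1.000)
cell (0,2): code 1000 → (1.000,2.551)–(0.513,2.000)
cell (1,0): code 0110 → (1.000,0.458)–(2.000,0.234)
cell (1,2): code 1001 → (2.000,2.696)–(1.000,2.551)
cell (2,0): code 0010 → (2.000,0.234)–(2.817,1.000)
cell (2,1): code 0011 → (2.817,1.000)–(2.753,2.000)
cell (2,2): code 0001 → (2.753,2.000)–(2.000,2.696)
total: 8 segments, chained into 1 closed loop(s), length Σ = 7.636593

segments=8 loops=1 length=7.637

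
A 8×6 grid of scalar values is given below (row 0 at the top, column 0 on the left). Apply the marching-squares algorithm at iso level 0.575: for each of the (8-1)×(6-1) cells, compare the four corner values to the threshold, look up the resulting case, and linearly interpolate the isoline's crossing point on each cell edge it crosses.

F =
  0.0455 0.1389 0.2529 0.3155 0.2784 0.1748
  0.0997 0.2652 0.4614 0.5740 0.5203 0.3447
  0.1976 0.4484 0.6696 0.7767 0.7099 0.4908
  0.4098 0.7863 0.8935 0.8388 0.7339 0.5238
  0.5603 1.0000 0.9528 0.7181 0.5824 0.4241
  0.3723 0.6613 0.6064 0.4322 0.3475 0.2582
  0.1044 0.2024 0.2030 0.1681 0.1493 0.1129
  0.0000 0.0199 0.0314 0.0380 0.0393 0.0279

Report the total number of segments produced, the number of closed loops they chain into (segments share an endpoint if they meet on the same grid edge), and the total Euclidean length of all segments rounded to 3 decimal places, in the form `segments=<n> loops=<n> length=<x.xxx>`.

cell (1,1): code 0100 → (1.546,2.000)–(2.000,1.572)
cell (1,2): code 1100 → (1.005,3.000)–(1.546,2.000)
cell (1,3): code 1100 → (1.289,4.000)–(1.005,3.000)
cell (1,4): code 1000 → (2.000,4.616)–(1.289,4.000)
cell (2,0): code 0100 → (2.375,1.000)–(3.000,0.439)
cell (2,1): code 1110 → (2.000,1.572)–(2.375,1.000)
cell (2,4): code 1001 → (3.000,4.756)–(2.000,4.616)
cell (3,0): code 0110 → (3.000,0.439)–(4.000,0.033)
cell (3,4): code 1001 → (4.000,4.047)–(3.000,4.756)
cell (4,0): code 0110 → (4.000,0.033)–(5.000,0.701)
cell (4,2): code 1011 → (5.000,2.180)–(4.501,3.000)
cell (4,3): code 0011 → (4.501,3.000)–(4.032,4.000)
cell (4,4): code 0001 → (4.032,4.000)–(4.000,4.047)
cell (5,0): code 0010 → (5.000,0.701)–(5.188,1.000)
cell (5,1): code 0011 → (5.188,1.000)–(5.078,2.000)
cell (5,2): code 0001 → (5.078,2.000)–(5.000,2.180)
total: 16 segments, chained into 1 closed loop(s), length Σ = 13.459160

segments=16 loops=1 length=13.459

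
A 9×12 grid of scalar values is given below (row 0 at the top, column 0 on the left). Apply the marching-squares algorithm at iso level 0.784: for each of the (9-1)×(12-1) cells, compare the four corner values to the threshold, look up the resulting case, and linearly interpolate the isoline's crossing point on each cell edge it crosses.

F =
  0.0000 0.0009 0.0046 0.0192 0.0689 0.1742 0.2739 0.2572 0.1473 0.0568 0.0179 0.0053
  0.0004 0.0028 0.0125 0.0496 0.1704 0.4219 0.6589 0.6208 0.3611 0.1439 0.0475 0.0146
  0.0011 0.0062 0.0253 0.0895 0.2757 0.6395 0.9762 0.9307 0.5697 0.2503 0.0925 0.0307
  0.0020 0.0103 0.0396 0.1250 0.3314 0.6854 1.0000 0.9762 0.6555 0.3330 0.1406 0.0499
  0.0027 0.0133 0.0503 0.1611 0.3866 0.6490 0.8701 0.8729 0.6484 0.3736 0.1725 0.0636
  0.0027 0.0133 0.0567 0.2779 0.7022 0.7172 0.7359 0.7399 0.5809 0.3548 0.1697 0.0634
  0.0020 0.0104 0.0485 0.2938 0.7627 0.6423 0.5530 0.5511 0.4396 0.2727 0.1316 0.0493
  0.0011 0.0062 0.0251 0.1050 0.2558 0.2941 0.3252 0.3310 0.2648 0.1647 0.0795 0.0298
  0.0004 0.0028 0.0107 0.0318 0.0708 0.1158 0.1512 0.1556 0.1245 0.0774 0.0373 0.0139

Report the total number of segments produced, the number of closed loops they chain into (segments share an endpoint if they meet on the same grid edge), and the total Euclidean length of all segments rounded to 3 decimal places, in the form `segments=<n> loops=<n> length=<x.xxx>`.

cell (1,5): code 0100 → (1.394,6.000)–(2.000,5.429)
cell (1,6): code 1100 → (1.527,7.000)–(1.394,6.000)
cell (1,7): code 1000 → (2.000,7.406)–(1.527,7.000)
cell (2,5): code 0110 → (2.000,5.429)–(3.000,5.313)
cell (2,7): code 1001 → (3.000,7.599)–(2.000,7.406)
cell (3,5): code 0110 → (3.000,5.313)–(4.000,5.611)
cell (3,7): code 1001 → (4.000,7.396)–(3.000,7.599)
cell (4,5): code 0010 → (4.000,5.611)–(4.642,6.000)
cell (4,6): code 0011 → (4.642,6.000)–(4.668,7.000)
cell (4,7): code 0001 → (4.668,7.000)–(4.000,7.396)
total: 10 segments, chained into 1 closed loop(s), length Σ = 9.081516

segments=10 loops=1 length=9.082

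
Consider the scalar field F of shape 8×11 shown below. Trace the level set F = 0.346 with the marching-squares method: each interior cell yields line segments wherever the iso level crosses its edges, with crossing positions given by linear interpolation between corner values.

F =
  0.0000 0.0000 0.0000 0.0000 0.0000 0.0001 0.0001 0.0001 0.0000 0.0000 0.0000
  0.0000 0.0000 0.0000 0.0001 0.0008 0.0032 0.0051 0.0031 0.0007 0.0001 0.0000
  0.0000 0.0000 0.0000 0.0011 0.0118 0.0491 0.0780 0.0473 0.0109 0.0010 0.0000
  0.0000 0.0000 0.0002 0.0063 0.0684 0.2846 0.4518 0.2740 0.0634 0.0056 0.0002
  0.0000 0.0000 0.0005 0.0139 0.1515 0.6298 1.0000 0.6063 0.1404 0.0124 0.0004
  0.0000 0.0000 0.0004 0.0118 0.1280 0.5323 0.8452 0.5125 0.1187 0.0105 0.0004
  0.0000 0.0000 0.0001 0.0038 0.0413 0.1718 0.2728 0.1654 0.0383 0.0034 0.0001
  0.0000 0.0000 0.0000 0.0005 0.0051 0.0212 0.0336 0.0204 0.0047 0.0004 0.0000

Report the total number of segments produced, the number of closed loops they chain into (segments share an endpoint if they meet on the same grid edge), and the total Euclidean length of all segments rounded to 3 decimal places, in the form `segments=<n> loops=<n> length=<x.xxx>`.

segments=12 loops=1 length=9.681

cell (2,5): code 0100 → (2.717,6.000)–(3.000,5.367)
cell (2,6): code 1000 → (3.000,6.595)–(2.717,6.000)
cell (3,4): code 0100 → (3.178,5.000)–(4.000,4.407)
cell (3,5): code 1110 → (3.000,5.367)–(3.178,5.000)
cell (3,6): code 1101 → (3.217,7.000)–(3.000,6.595)
cell (3,7): code 1000 → (4.000,7.559)–(3.217,7.000)
cell (4,4): code 0110 → (4.000,4.407)–(5.000,4.539)
cell (4,7): code 1001 → (5.000,7.423)–(4.000,7.559)
cell (5,4): code 0010 → (5.000,4.539)–(5.517,5.000)
cell (5,5): code 0011 → (5.517,5.000)–(5.872,6.000)
cell (5,6): code 0011 → (5.872,6.000)–(5.480,7.000)
cell (5,7): code 0001 → (5.480,7.000)–(5.000,7.423)
total: 12 segments, chained into 1 closed loop(s), length Σ = 9.680730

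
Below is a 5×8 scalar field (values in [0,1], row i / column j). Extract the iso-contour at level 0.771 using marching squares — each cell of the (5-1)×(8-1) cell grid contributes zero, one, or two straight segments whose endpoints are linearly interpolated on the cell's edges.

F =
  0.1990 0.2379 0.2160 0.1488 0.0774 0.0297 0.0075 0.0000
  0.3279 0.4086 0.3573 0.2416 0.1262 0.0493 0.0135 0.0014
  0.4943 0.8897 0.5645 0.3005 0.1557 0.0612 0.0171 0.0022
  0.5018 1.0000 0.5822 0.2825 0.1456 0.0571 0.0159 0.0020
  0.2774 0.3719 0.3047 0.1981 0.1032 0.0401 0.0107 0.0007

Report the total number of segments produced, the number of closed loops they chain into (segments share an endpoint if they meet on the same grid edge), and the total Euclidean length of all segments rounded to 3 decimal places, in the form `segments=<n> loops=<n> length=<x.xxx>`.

cell (1,0): code 0100 → (1.753,1.000)–(2.000,0.700)
cell (1,1): code 1000 → (2.000,1.365)–(1.753,1.000)
cell (2,0): code 0110 → (2.000,0.700)–(3.000,0.540)
cell (2,1): code 1001 → (3.000,1.548)–(2.000,1.365)
cell (3,0): code 0010 → (3.000,0.540)–(3.365,1.000)
cell (3,1): code 0001 → (3.365,1.000)–(3.000,1.548)
total: 6 segments, chained into 1 closed loop(s), length Σ = 4.103398

segments=6 loops=1 length=4.103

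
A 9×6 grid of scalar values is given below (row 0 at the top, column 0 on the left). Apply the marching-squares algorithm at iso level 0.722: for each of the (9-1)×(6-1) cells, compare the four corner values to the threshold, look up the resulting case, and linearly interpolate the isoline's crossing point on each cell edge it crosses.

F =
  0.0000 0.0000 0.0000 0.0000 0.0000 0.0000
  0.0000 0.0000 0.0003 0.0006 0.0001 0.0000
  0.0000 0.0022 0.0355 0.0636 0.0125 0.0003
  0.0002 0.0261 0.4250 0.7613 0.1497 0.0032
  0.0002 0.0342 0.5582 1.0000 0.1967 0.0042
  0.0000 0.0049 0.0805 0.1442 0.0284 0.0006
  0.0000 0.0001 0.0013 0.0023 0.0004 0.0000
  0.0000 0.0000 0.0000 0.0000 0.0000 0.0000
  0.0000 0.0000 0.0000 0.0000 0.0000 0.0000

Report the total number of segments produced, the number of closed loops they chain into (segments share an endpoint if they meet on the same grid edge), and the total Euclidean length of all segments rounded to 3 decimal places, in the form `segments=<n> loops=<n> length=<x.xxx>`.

cell (2,2): code 0100 → (2.944,3.000)–(3.000,2.883)
cell (2,3): code 1000 → (3.000,3.064)–(2.944,3.000)
cell (3,2): code 0110 → (3.000,2.883)–(4.000,2.371)
cell (3,3): code 1001 → (4.000,3.346)–(3.000,3.064)
cell (4,2): code 0010 → (4.000,2.371)–(4.325,3.000)
cell (4,3): code 0001 → (4.325,3.000)–(4.000,3.346)
total: 6 segments, chained into 1 closed loop(s), length Σ = 3.560548

segments=6 loops=1 length=3.561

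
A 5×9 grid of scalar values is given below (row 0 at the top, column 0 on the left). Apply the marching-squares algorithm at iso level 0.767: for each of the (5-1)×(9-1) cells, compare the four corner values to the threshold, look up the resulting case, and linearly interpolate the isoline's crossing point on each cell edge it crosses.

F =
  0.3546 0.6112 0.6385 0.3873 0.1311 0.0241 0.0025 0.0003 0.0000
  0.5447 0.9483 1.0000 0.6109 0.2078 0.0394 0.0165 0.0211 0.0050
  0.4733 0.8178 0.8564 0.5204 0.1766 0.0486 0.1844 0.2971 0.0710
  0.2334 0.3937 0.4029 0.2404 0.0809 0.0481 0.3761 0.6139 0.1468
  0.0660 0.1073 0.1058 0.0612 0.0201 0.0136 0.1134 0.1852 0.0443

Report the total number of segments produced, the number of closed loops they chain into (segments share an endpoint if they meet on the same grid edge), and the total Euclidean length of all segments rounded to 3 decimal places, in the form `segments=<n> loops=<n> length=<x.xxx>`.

cell (0,0): code 0100 → (0.462,1.000)–(1.000,0.551)
cell (0,1): code 1100 → (0.355,2.000)–(0.462,1.000)
cell (0,2): code 1000 → (1.000,2.599)–(0.355,2.000)
cell (1,0): code 0110 → (1.000,0.551)–(2.000,0.853)
cell (1,2): code 1001 → (2.000,2.266)–(1.000,2.599)
cell (2,0): code 0010 → (2.000,0.853)–(2.120,1.000)
cell (2,1): code 0011 → (2.120,1.000)–(2.197,2.000)
cell (2,2): code 0001 → (2.197,2.000)–(2.000,2.266)
total: 8 segments, chained into 1 closed loop(s), length Σ = 6.208750

segments=8 loops=1 length=6.209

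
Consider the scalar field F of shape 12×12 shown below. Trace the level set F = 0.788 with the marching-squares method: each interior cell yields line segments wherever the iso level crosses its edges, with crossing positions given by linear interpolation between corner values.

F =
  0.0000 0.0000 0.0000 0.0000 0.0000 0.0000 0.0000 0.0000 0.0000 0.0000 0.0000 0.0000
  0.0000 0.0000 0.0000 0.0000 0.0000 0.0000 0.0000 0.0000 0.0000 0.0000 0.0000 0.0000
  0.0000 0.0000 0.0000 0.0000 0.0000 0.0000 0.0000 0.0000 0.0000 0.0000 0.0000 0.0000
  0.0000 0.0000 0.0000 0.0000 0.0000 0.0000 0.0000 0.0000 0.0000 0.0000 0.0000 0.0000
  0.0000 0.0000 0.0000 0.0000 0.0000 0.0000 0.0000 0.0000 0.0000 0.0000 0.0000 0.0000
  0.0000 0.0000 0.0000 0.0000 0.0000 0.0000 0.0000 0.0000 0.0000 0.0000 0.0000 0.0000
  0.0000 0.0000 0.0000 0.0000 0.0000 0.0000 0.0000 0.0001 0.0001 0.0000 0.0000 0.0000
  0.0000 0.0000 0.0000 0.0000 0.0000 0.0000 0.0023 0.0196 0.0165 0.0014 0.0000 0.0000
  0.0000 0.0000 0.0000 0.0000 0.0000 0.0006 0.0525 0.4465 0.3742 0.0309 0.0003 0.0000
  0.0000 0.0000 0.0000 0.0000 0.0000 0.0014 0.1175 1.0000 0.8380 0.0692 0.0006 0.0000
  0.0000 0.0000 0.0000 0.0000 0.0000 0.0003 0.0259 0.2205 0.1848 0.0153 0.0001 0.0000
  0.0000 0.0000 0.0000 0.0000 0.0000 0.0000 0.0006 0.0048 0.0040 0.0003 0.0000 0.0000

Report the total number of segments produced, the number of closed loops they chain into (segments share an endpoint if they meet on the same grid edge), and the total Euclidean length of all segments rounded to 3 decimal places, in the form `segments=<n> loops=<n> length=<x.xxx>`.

segments=6 loops=1 length=3.097

cell (8,6): code 0100 → (8.617,7.000)–(9.000,6.760)
cell (8,7): code 1100 → (8.892,8.000)–(8.617,7.000)
cell (8,8): code 1000 → (9.000,8.065)–(8.892,8.000)
cell (9,6): code 0010 → (9.000,6.760)–(9.272,7.000)
cell (9,7): code 0011 → (9.272,7.000)–(9.077,8.000)
cell (9,8): code 0001 → (9.077,8.000)–(9.000,8.065)
total: 6 segments, chained into 1 closed loop(s), length Σ = 3.097434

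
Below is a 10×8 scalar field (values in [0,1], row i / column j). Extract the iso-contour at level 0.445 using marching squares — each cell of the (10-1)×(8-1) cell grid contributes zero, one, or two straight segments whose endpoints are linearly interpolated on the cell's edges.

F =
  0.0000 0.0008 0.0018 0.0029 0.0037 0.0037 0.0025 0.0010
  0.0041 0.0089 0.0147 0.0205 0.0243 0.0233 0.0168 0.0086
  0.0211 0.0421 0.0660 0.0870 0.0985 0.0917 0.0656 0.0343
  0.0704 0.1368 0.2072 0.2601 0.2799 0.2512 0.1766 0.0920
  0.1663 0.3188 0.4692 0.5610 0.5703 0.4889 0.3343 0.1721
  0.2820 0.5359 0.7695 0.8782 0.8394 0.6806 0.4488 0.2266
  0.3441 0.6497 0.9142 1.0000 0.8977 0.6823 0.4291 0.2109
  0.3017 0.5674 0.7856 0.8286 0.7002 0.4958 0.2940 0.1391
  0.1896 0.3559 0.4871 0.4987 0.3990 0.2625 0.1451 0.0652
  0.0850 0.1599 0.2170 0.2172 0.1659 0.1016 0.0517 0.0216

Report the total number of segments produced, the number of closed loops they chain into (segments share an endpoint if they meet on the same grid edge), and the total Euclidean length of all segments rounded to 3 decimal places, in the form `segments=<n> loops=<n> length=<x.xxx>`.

cell (3,1): code 0100 → (3.908,2.000)–(4.000,1.839)
cell (3,2): code 1100 → (3.614,3.000)–(3.908,2.000)
cell (3,3): code 1100 → (3.569,4.000)–(3.614,3.000)
cell (3,4): code 1100 → (3.815,5.000)–(3.569,4.000)
cell (3,5): code 1000 → (4.000,5.284)–(3.815,5.000)
cell (4,0): code 0100 → (4.581,1.000)–(5.000,0.642)
cell (4,1): code 1110 → (4.000,1.839)–(4.581,1.000)
cell (4,5): code 1101 → (4.967,6.000)–(4.000,5.284)
cell (4,6): code 1000 → (5.000,6.017)–(4.967,6.000)
cell (5,0): code 0110 → (5.000,0.642)–(6.000,0.330)
cell (5,5): code 1011 → (6.000,5.937)–(5.193,6.000)
cell (5,6): code 0001 → (5.193,6.000)–(5.000,6.017)
cell (6,0): code 0110 → (6.000,0.330)–(7.000,0.539)
cell (6,5): code 1001 → (7.000,5.252)–(6.000,5.937)
cell (7,0): code 0010 → (7.000,0.539)–(7.579,1.000)
cell (7,1): code 0111 → (7.579,1.000)–(8.000,1.679)
cell (7,3): code 1011 → (8.000,3.539)–(7.847,4.000)
cell (7,4): code 0011 → (7.847,4.000)–(7.218,5.000)
cell (7,5): code 0001 → (7.218,5.000)–(7.000,5.252)
cell (8,1): code 0010 → (8.000,1.679)–(8.156,2.000)
cell (8,2): code 0011 → (8.156,2.000)–(8.191,3.000)
cell (8,3): code 0001 → (8.191,3.000)–(8.000,3.539)
total: 22 segments, chained into 1 closed loop(s), length Σ = 16.162318

segments=22 loops=1 length=16.162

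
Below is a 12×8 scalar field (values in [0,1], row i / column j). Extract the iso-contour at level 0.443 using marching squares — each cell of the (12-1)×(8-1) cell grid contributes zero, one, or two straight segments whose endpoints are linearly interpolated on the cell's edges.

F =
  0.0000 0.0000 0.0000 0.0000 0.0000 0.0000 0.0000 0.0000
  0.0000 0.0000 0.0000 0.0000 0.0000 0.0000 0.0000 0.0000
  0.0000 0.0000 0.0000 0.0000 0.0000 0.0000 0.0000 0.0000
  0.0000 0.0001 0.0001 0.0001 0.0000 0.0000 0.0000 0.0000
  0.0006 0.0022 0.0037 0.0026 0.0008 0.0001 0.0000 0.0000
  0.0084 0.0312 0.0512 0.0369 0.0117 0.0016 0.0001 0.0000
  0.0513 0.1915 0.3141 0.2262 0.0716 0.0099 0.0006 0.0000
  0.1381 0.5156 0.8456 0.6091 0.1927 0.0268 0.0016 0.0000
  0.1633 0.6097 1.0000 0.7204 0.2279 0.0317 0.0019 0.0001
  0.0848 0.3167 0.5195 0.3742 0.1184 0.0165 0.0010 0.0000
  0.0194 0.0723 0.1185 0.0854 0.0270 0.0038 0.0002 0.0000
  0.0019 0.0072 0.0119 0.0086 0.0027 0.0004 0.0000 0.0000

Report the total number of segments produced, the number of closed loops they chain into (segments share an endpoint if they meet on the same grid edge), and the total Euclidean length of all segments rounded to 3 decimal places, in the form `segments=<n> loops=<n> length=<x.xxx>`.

segments=12 loops=1 length=9.012

cell (6,0): code 0100 → (6.776,1.000)–(7.000,0.808)
cell (6,1): code 1100 → (6.243,2.000)–(6.776,1.000)
cell (6,2): code 1100 → (6.566,3.000)–(6.243,2.000)
cell (6,3): code 1000 → (7.000,3.399)–(6.566,3.000)
cell (7,0): code 0110 → (7.000,0.808)–(8.000,0.627)
cell (7,3): code 1001 → (8.000,3.563)–(7.000,3.399)
cell (8,0): code 0010 → (8.000,0.627)–(8.569,1.000)
cell (8,1): code 0111 → (8.569,1.000)–(9.000,1.623)
cell (8,2): code 1011 → (9.000,2.526)–(8.801,3.000)
cell (8,3): code 0001 → (8.801,3.000)–(8.000,3.563)
cell (9,1): code 0010 → (9.000,1.623)–(9.191,2.000)
cell (9,2): code 0001 → (9.191,2.000)–(9.000,2.526)
total: 12 segments, chained into 1 closed loop(s), length Σ = 9.012332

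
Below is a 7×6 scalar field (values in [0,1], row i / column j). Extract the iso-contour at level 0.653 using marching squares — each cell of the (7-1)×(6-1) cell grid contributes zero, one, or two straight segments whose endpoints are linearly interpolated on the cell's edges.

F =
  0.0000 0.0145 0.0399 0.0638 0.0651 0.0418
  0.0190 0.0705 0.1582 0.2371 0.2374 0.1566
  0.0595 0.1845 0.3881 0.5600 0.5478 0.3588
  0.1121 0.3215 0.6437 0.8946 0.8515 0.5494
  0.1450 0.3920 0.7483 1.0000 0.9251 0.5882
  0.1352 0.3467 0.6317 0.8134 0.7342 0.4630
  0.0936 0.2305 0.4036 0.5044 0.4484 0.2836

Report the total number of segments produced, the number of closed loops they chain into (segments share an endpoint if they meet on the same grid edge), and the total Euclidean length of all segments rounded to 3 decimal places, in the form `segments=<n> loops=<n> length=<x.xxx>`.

cell (2,2): code 0100 → (2.278,3.000)–(3.000,2.037)
cell (2,3): code 1100 → (2.346,4.000)–(2.278,3.000)
cell (2,4): code 1000 → (3.000,4.657)–(2.346,4.000)
cell (3,1): code 0100 → (3.089,2.000)–(4.000,1.733)
cell (3,2): code 1110 → (3.000,2.037)–(3.089,2.000)
cell (3,4): code 1001 → (4.000,4.808)–(3.000,4.657)
cell (4,1): code 0010 → (4.000,1.733)–(4.817,2.000)
cell (4,2): code 0111 → (4.817,2.000)–(5.000,2.117)
cell (4,4): code 1001 → (5.000,4.299)–(4.000,4.808)
cell (5,2): code 0010 → (5.000,2.117)–(5.519,3.000)
cell (5,3): code 0011 → (5.519,3.000)–(5.284,4.000)
cell (5,4): code 0001 → (5.284,4.000)–(5.000,4.299)
total: 12 segments, chained into 1 closed loop(s), length Σ = 9.852706

segments=12 loops=1 length=9.853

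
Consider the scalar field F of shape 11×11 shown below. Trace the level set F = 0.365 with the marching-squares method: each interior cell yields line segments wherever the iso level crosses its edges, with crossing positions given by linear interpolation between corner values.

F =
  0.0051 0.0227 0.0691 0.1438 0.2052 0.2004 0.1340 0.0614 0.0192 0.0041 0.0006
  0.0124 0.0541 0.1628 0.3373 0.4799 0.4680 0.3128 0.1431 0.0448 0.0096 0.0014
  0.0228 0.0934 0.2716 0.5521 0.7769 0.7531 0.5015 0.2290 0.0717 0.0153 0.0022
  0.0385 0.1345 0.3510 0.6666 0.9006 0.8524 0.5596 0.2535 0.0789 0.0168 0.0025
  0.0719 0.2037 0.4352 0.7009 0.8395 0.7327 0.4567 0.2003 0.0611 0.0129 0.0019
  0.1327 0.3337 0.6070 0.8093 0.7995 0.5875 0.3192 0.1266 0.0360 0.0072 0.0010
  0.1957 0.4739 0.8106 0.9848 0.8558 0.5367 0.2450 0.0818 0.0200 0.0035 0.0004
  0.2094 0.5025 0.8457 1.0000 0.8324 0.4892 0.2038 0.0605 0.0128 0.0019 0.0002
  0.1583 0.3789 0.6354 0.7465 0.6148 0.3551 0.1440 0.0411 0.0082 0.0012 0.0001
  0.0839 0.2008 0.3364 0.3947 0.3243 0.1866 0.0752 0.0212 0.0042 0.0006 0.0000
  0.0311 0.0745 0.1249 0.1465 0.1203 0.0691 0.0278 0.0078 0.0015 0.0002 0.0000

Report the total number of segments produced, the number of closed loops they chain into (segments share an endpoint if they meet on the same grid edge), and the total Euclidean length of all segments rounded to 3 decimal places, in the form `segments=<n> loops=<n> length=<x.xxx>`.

cell (0,3): code 0100 → (0.582,4.000)–(1.000,3.194)
cell (0,4): code 1100 → (0.615,5.000)–(0.582,4.000)
cell (0,5): code 1000 → (1.000,5.664)–(0.615,5.000)
cell (1,2): code 0100 → (1.129,3.000)–(2.000,2.333)
cell (1,3): code 1110 → (1.000,3.194)–(1.129,3.000)
cell (1,5): code 1101 → (1.277,6.000)–(1.000,5.664)
cell (1,6): code 1000 → (2.000,6.501)–(1.277,6.000)
cell (2,2): code 0110 → (2.000,2.333)–(3.000,2.044)
cell (2,6): code 1001 → (3.000,6.636)–(2.000,6.501)
cell (3,1): code 0100 → (3.166,2.000)–(4.000,1.697)
cell (3,2): code 1110 → (3.000,2.044)–(3.166,2.000)
cell (3,6): code 1001 → (4.000,6.358)–(3.000,6.636)
cell (4,1): code 0110 → (4.000,1.697)–(5.000,1.115)
cell (4,5): code 1011 → (5.000,5.829)–(4.667,6.000)
cell (4,6): code 0001 → (4.667,6.000)–(4.000,6.358)
cell (5,0): code 0100 → (5.223,1.000)–(6.000,0.609)
cell (5,1): code 1110 → (5.000,1.115)–(5.223,1.000)
cell (5,5): code 1001 → (6.000,5.589)–(5.000,5.829)
cell (6,0): code 0110 → (6.000,0.609)–(7.000,0.531)
cell (6,5): code 1001 → (7.000,5.435)–(6.000,5.589)
cell (7,0): code 0110 → (7.000,0.531)–(8.000,0.937)
cell (7,4): code 1011 → (8.000,4.962)–(7.926,5.000)
cell (7,5): code 0001 → (7.926,5.000)–(7.000,5.435)
cell (8,0): code 0010 → (8.000,0.937)–(8.078,1.000)
cell (8,1): code 0011 → (8.078,1.000)–(8.904,2.000)
cell (8,2): code 0111 → (8.904,2.000)–(9.000,2.491)
cell (8,3): code 1011 → (9.000,3.422)–(8.860,4.000)
cell (8,4): code 0001 → (8.860,4.000)–(8.000,4.962)
cell (9,2): code 0010 → (9.000,2.491)–(9.120,3.000)
cell (9,3): code 0001 → (9.120,3.000)–(9.000,3.422)
total: 30 segments, chained into 1 closed loop(s), length Σ = 22.850409

segments=30 loops=1 length=22.850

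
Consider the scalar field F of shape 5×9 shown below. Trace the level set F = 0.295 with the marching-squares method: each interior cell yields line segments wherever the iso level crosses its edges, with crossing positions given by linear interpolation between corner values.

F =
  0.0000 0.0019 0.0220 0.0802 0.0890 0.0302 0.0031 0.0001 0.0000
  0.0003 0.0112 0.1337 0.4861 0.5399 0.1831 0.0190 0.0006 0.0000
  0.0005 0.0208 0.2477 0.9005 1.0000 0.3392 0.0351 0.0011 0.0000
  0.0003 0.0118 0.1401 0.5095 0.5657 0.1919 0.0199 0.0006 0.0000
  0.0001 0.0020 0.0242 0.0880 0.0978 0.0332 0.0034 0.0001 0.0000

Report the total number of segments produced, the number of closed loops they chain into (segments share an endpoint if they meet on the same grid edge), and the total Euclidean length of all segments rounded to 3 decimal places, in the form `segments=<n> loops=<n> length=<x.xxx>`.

segments=12 loops=1 length=9.614

cell (0,2): code 0100 → (0.529,3.000)–(1.000,2.458)
cell (0,3): code 1100 → (0.457,4.000)–(0.529,3.000)
cell (0,4): code 1000 → (1.000,4.686)–(0.457,4.000)
cell (1,2): code 0110 → (1.000,2.458)–(2.000,2.072)
cell (1,4): code 1101 → (1.717,5.000)–(1.000,4.686)
cell (1,5): code 1000 → (2.000,5.145)–(1.717,5.000)
cell (2,2): code 0110 → (2.000,2.072)–(3.000,2.419)
cell (2,4): code 1011 → (3.000,4.724)–(2.300,5.000)
cell (2,5): code 0001 → (2.300,5.000)–(2.000,5.145)
cell (3,2): code 0010 → (3.000,2.419)–(3.509,3.000)
cell (3,3): code 0011 → (3.509,3.000)–(3.579,4.000)
cell (3,4): code 0001 → (3.579,4.000)–(3.000,4.724)
total: 12 segments, chained into 1 closed loop(s), length Σ = 9.614030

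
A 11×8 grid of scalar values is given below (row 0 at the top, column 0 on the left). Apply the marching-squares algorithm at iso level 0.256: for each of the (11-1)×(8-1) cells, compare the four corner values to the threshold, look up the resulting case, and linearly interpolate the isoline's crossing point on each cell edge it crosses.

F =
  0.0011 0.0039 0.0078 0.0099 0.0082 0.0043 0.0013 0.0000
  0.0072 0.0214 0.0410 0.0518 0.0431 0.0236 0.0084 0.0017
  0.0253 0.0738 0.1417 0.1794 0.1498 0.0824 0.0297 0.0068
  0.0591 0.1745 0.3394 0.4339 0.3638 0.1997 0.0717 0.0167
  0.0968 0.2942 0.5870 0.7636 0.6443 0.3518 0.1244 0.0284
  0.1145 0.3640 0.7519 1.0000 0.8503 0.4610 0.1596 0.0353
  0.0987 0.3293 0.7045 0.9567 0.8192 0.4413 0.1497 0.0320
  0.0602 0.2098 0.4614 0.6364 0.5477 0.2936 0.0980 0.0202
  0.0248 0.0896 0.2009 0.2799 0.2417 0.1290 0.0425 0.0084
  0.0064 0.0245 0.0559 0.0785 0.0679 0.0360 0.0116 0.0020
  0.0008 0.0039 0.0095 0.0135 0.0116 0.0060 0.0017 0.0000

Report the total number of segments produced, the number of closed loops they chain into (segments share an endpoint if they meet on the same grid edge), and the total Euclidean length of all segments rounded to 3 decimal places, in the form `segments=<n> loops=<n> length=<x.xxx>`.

cell (2,1): code 0100 → (2.578,2.000)–(3.000,1.494)
cell (2,2): code 1100 → (2.301,3.000)–(2.578,2.000)
cell (2,3): code 1100 → (2.496,4.000)–(2.301,3.000)
cell (2,4): code 1000 → (3.000,4.657)–(2.496,4.000)
cell (3,0): code 0100 → (3.681,1.000)–(4.000,0.806)
cell (3,1): code 1110 → (3.000,1.494)–(3.681,1.000)
cell (3,4): code 1101 → (3.370,5.000)–(3.000,4.657)
cell (3,5): code 1000 → (4.000,5.421)–(3.370,5.000)
cell (4,0): code 0110 → (4.000,0.806)–(5.000,0.567)
cell (4,5): code 1001 → (5.000,5.680)–(4.000,5.421)
cell (5,0): code 0110 → (5.000,0.567)–(6.000,0.682)
cell (5,5): code 1001 → (6.000,5.635)–(5.000,5.680)
cell (6,0): code 0010 → (6.000,0.682)–(6.613,1.000)
cell (6,1): code 0111 → (6.613,1.000)–(7.000,1.184)
cell (6,5): code 1001 → (7.000,5.192)–(6.000,5.635)
cell (7,1): code 0010 → (7.000,1.184)–(7.788,2.000)
cell (7,2): code 0111 → (7.788,2.000)–(8.000,2.697)
cell (7,3): code 1011 → (8.000,3.626)–(7.953,4.000)
cell (7,4): code 0011 → (7.953,4.000)–(7.228,5.000)
cell (7,5): code 0001 → (7.228,5.000)–(7.000,5.192)
cell (8,2): code 0010 → (8.000,2.697)–(8.119,3.000)
cell (8,3): code 0001 → (8.119,3.000)–(8.000,3.626)
total: 22 segments, chained into 1 closed loop(s), length Σ = 17.037971

segments=22 loops=1 length=17.038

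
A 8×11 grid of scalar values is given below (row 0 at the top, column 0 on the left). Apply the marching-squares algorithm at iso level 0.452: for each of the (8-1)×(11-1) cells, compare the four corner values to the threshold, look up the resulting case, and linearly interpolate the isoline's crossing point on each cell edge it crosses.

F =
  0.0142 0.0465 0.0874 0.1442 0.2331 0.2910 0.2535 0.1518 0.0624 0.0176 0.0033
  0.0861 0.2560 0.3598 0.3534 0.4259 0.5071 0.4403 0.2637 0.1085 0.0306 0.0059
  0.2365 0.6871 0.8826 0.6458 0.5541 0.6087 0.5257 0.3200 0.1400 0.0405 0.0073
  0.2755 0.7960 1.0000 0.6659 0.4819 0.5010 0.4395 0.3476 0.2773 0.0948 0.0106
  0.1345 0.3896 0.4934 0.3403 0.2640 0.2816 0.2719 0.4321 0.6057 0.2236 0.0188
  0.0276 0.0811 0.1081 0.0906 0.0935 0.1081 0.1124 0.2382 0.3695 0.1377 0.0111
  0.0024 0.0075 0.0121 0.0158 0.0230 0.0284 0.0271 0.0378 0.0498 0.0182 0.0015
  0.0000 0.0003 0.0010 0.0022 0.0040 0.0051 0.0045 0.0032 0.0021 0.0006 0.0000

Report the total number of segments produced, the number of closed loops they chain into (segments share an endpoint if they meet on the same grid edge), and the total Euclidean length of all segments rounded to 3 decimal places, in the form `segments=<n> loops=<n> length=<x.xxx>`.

cell (0,4): code 0100 → (0.745,5.000)–(1.000,4.321)
cell (0,5): code 1000 → (1.000,5.825)–(0.745,5.000)
cell (1,0): code 0100 → (1.455,1.000)–(2.000,0.478)
cell (1,1): code 1100 → (1.176,2.000)–(1.455,1.000)
cell (1,2): code 1100 → (1.337,3.000)–(1.176,2.000)
cell (1,3): code 1100 → (1.204,4.000)–(1.337,3.000)
cell (1,4): code 1110 → (1.000,4.321)–(1.204,4.000)
cell (1,5): code 1101 → (1.137,6.000)–(1.000,5.825)
cell (1,6): code 1000 → (2.000,6.358)–(1.137,6.000)
cell (2,0): code 0110 → (2.000,0.478)–(3.000,0.339)
cell (2,5): code 1011 → (3.000,5.797)–(2.855,6.000)
cell (2,6): code 0001 → (2.855,6.000)–(2.000,6.358)
cell (3,0): code 0010 → (3.000,0.339)–(3.846,1.000)
cell (3,1): code 0111 → (3.846,1.000)–(4.000,1.601)
cell (3,2): code 1011 → (4.000,2.270)–(3.657,3.000)
cell (3,3): code 0011 → (3.657,3.000)–(3.137,4.000)
cell (3,4): code 0011 → (3.137,4.000)–(3.223,5.000)
cell (3,5): code 0001 → (3.223,5.000)–(3.000,5.797)
cell (3,7): code 0100 → (3.532,8.000)–(4.000,7.115)
cell (3,8): code 1000 → (4.000,8.402)–(3.532,8.000)
cell (4,1): code 0010 → (4.000,1.601)–(4.107,2.000)
cell (4,2): code 0001 → (4.107,2.000)–(4.000,2.270)
cell (4,7): code 0010 → (4.000,7.115)–(4.651,8.000)
cell (4,8): code 0001 → (4.651,8.000)–(4.000,8.402)
total: 24 segments, chained into 2 closed loop(s), length Σ = 18.771498

segments=24 loops=2 length=18.771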